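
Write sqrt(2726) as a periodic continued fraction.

Write x_i = (sqrt(2726) + m_i)/d_i with (m_0, d_0) = (0, 1). a_0 = floor(sqrt(2726)) = 52, since 52^2 = 2704 <= 2726 < 2809 = 53^2.
Iterate m_{i+1} = d_i*a_i - m_i, d_{i+1} = (2726 - m_{i+1}^2)/d_i, a_{i+1} = floor((a_0 + m_{i+1})/d_{i+1}):
  m_1 = 1*52 - 0 = 52, d_1 = (2726 - 52^2)/1 = 22/1 = 22, a_1 = floor((52 + 52)/22) = 4.
  m_2 = 22*4 - 52 = 36, d_2 = (2726 - 36^2)/22 = 1430/22 = 65, a_2 = floor((52 + 36)/65) = 1.
  m_3 = 65*1 - 36 = 29, d_3 = (2726 - 29^2)/65 = 1885/65 = 29, a_3 = floor((52 + 29)/29) = 2.
  m_4 = 29*2 - 29 = 29, d_4 = (2726 - 29^2)/29 = 1885/29 = 65, a_4 = floor((52 + 29)/65) = 1.
  m_5 = 65*1 - 29 = 36, d_5 = (2726 - 36^2)/65 = 1430/65 = 22, a_5 = floor((52 + 36)/22) = 4.
  m_6 = 22*4 - 36 = 52, d_6 = (2726 - 52^2)/22 = 22/22 = 1, a_6 = floor((52 + 52)/1) = 104.
  m_7 = 1*104 - 52 = 52, d_7 = (2726 - 52^2)/1 = 22/1 = 22: (m_7, d_7) = (m_1, d_1) = (52, 22), so from here the quotients repeat a_1, ..., a_6; the period length is 6.
Hence the expansion of sqrt(2726) is a_0 = 52 followed by the repeating block 4, 1, 2, 1, 4, 104 (period 6).

[52; (4, 1, 2, 1, 4, 104)]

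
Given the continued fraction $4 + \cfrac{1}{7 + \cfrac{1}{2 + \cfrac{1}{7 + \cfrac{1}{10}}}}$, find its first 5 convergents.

Using the convergent recurrence p_i = a_i*p_{i-1} + p_{i-2}, q_i = a_i*q_{i-1} + q_{i-2} with p_{-2}=0, p_{-1}=1, q_{-2}=1, q_{-1}=0:
  i=0: a_0=4, p_0 = 4*1 + 0 = 4, q_0 = 4*0 + 1 = 1.
  i=1: a_1=7, p_1 = 7*4 + 1 = 29, q_1 = 7*1 + 0 = 7.
  i=2: a_2=2, p_2 = 2*29 + 4 = 62, q_2 = 2*7 + 1 = 15.
  i=3: a_3=7, p_3 = 7*62 + 29 = 463, q_3 = 7*15 + 7 = 112.
  i=4: a_4=10, p_4 = 10*463 + 62 = 4692, q_4 = 10*112 + 15 = 1135.

4/1, 29/7, 62/15, 463/112, 4692/1135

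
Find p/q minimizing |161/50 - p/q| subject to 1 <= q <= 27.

29/9

Expand x = 161/50 as a continued fraction with the Euclidean algorithm:
  161 = 3*50 + 11, so a_0 = 3.
  50 = 4*11 + 6, so a_1 = 4.
  11 = 1*6 + 5, so a_2 = 1.
  6 = 1*5 + 1, so a_3 = 1.
  5 = 5*1 + 0, so a_4 = 5.
so x = [3; 4, 1, 1, 5].
Convergents (p_i = a_i*p_{i-1} + p_{i-2}, q_i = a_i*q_{i-1} + q_{i-2} with p_{-2}=0, p_{-1}=1, q_{-2}=1, q_{-1}=0), until the denominator exceeds 27:
  i=0: a_0=3, p_0 = 3*1 + 0 = 3, q_0 = 3*0 + 1 = 1.
  i=1: a_1=4, p_1 = 4*3 + 1 = 13, q_1 = 4*1 + 0 = 4.
  i=2: a_2=1, p_2 = 1*13 + 3 = 16, q_2 = 1*4 + 1 = 5.
  i=3: a_3=1, p_3 = 1*16 + 13 = 29, q_3 = 1*5 + 4 = 9.
  i=4: a_4=5, p_4 = 5*29 + 16 = 161, q_4 = 5*9 + 5 = 50.
q_4 = 50 > 27, so the last convergent with denominator <= 27 is p_3/q_3 = 29/9.
The closest fraction with denominator <= 27 is either p_3/q_3 or the intermediate fraction (k*p_3 + p_2)/(k*q_3 + q_2) with the largest k >= 1 whose denominator stays <= 27; these approach x as k grows, and every other convergent or intermediate fraction in range is farther away.
Largest k: floor((27 - q_2)/q_3) = floor((27 - 5)/9) = 2.
That gives (2*29 + 16)/(2*9 + 5) = 74/23.
Compare the errors: |x - 29/9| = |161*9 - 29*50|/(50*9) = 1/450, and |x - 74/23| = |161*23 - 74*50|/(50*23) = 3/1150.
Cross-multiplying, 1*1150 = 1150 < 1350 = 3*450, so 1/450 is smaller: the convergent 29/9 is closer to x than 74/23.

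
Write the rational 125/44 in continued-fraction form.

Run the Euclidean algorithm on 125 and 44; the successive quotients are the partial quotients a_0, a_1, ... (each step inverts the fractional part left over by the previous one):
  125 = 2*44 + 37, so a_0 = 2.
  44 = 1*37 + 7, so a_1 = 1.
  37 = 5*7 + 2, so a_2 = 5.
  7 = 3*2 + 1, so a_3 = 3.
  2 = 2*1 + 0, so a_4 = 2.
The remainder reaches 0 after 5 divisions, so the expansion has 5 partial quotients, read off in order.

[2; 1, 5, 3, 2]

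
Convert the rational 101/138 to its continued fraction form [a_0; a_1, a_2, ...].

Run the Euclidean algorithm on 101 and 138; the successive quotients are the partial quotients a_0, a_1, ... (each step inverts the fractional part left over by the previous one):
  101 = 0*138 + 101, so a_0 = 0.
  138 = 1*101 + 37, so a_1 = 1.
  101 = 2*37 + 27, so a_2 = 2.
  37 = 1*27 + 10, so a_3 = 1.
  27 = 2*10 + 7, so a_4 = 2.
  10 = 1*7 + 3, so a_5 = 1.
  7 = 2*3 + 1, so a_6 = 2.
  3 = 3*1 + 0, so a_7 = 3.
The remainder reaches 0 after 8 divisions, so the expansion has 8 partial quotients, read off in order.

[0; 1, 2, 1, 2, 1, 2, 3]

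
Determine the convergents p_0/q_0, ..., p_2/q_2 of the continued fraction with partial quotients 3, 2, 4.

3/1, 7/2, 31/9

Using the convergent recurrence p_i = a_i*p_{i-1} + p_{i-2}, q_i = a_i*q_{i-1} + q_{i-2} with p_{-2}=0, p_{-1}=1, q_{-2}=1, q_{-1}=0:
  i=0: a_0=3, p_0 = 3*1 + 0 = 3, q_0 = 3*0 + 1 = 1.
  i=1: a_1=2, p_1 = 2*3 + 1 = 7, q_1 = 2*1 + 0 = 2.
  i=2: a_2=4, p_2 = 4*7 + 3 = 31, q_2 = 4*2 + 1 = 9.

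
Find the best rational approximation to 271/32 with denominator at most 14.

Expand x = 271/32 as a continued fraction with the Euclidean algorithm:
  271 = 8*32 + 15, so a_0 = 8.
  32 = 2*15 + 2, so a_1 = 2.
  15 = 7*2 + 1, so a_2 = 7.
  2 = 2*1 + 0, so a_3 = 2.
so x = [8; 2, 7, 2].
Convergents (p_i = a_i*p_{i-1} + p_{i-2}, q_i = a_i*q_{i-1} + q_{i-2} with p_{-2}=0, p_{-1}=1, q_{-2}=1, q_{-1}=0), until the denominator exceeds 14:
  i=0: a_0=8, p_0 = 8*1 + 0 = 8, q_0 = 8*0 + 1 = 1.
  i=1: a_1=2, p_1 = 2*8 + 1 = 17, q_1 = 2*1 + 0 = 2.
  i=2: a_2=7, p_2 = 7*17 + 8 = 127, q_2 = 7*2 + 1 = 15.
q_2 = 15 > 14, so the last convergent with denominator <= 14 is p_1/q_1 = 17/2.
The closest fraction with denominator <= 14 is either p_1/q_1 or the intermediate fraction (k*p_1 + p_0)/(k*q_1 + q_0) with the largest k >= 1 whose denominator stays <= 14; these approach x as k grows, and every other convergent or intermediate fraction in range is farther away.
Largest k: floor((14 - q_0)/q_1) = floor((14 - 1)/2) = 6.
That gives (6*17 + 8)/(6*2 + 1) = 110/13.
Compare the errors: |x - 17/2| = |271*2 - 17*32|/(32*2) = 2/64, and |x - 110/13| = |271*13 - 110*32|/(32*13) = 3/416.
Cross-multiplying, 3*64 = 192 < 832 = 2*416, so 3/416 is smaller: the intermediate fraction 110/13 is closer to x than 17/2.

110/13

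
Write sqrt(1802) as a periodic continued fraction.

[42; (2, 4, 2, 84)]

Write x_i = (sqrt(1802) + m_i)/d_i with (m_0, d_0) = (0, 1). a_0 = floor(sqrt(1802)) = 42, since 42^2 = 1764 <= 1802 < 1849 = 43^2.
Iterate m_{i+1} = d_i*a_i - m_i, d_{i+1} = (1802 - m_{i+1}^2)/d_i, a_{i+1} = floor((a_0 + m_{i+1})/d_{i+1}):
  m_1 = 1*42 - 0 = 42, d_1 = (1802 - 42^2)/1 = 38/1 = 38, a_1 = floor((42 + 42)/38) = 2.
  m_2 = 38*2 - 42 = 34, d_2 = (1802 - 34^2)/38 = 646/38 = 17, a_2 = floor((42 + 34)/17) = 4.
  m_3 = 17*4 - 34 = 34, d_3 = (1802 - 34^2)/17 = 646/17 = 38, a_3 = floor((42 + 34)/38) = 2.
  m_4 = 38*2 - 34 = 42, d_4 = (1802 - 42^2)/38 = 38/38 = 1, a_4 = floor((42 + 42)/1) = 84.
  m_5 = 1*84 - 42 = 42, d_5 = (1802 - 42^2)/1 = 38/1 = 38: (m_5, d_5) = (m_1, d_1) = (42, 38), so from here the quotients repeat a_1, ..., a_4; the period length is 4.
Hence the expansion of sqrt(1802) is a_0 = 42 followed by the repeating block 2, 4, 2, 84 (period 4).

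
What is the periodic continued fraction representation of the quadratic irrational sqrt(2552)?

Write x_i = (sqrt(2552) + m_i)/d_i with (m_0, d_0) = (0, 1). a_0 = floor(sqrt(2552)) = 50, since 50^2 = 2500 <= 2552 < 2601 = 51^2.
Iterate m_{i+1} = d_i*a_i - m_i, d_{i+1} = (2552 - m_{i+1}^2)/d_i, a_{i+1} = floor((a_0 + m_{i+1})/d_{i+1}):
  m_1 = 1*50 - 0 = 50, d_1 = (2552 - 50^2)/1 = 52/1 = 52, a_1 = floor((50 + 50)/52) = 1.
  m_2 = 52*1 - 50 = 2, d_2 = (2552 - 2^2)/52 = 2548/52 = 49, a_2 = floor((50 + 2)/49) = 1.
  m_3 = 49*1 - 2 = 47, d_3 = (2552 - 47^2)/49 = 343/49 = 7, a_3 = floor((50 + 47)/7) = 13.
  m_4 = 7*13 - 47 = 44, d_4 = (2552 - 44^2)/7 = 616/7 = 88, a_4 = floor((50 + 44)/88) = 1.
  m_5 = 88*1 - 44 = 44, d_5 = (2552 - 44^2)/88 = 616/88 = 7, a_5 = floor((50 + 44)/7) = 13.
  m_6 = 7*13 - 44 = 47, d_6 = (2552 - 47^2)/7 = 343/7 = 49, a_6 = floor((50 + 47)/49) = 1.
  m_7 = 49*1 - 47 = 2, d_7 = (2552 - 2^2)/49 = 2548/49 = 52, a_7 = floor((50 + 2)/52) = 1.
  m_8 = 52*1 - 2 = 50, d_8 = (2552 - 50^2)/52 = 52/52 = 1, a_8 = floor((50 + 50)/1) = 100.
  m_9 = 1*100 - 50 = 50, d_9 = (2552 - 50^2)/1 = 52/1 = 52: (m_9, d_9) = (m_1, d_1) = (50, 52), so from here the quotients repeat a_1, ..., a_8; the period length is 8.
Hence the expansion of sqrt(2552) is a_0 = 50 followed by the repeating block 1, 1, 13, 1, 13, 1, 1, 100 (period 8).

[50; (1, 1, 13, 1, 13, 1, 1, 100)]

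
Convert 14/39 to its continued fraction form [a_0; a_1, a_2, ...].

Run the Euclidean algorithm on 14 and 39; the successive quotients are the partial quotients a_0, a_1, ... (each step inverts the fractional part left over by the previous one):
  14 = 0*39 + 14, so a_0 = 0.
  39 = 2*14 + 11, so a_1 = 2.
  14 = 1*11 + 3, so a_2 = 1.
  11 = 3*3 + 2, so a_3 = 3.
  3 = 1*2 + 1, so a_4 = 1.
  2 = 2*1 + 0, so a_5 = 2.
The remainder reaches 0 after 6 divisions, so the expansion has 6 partial quotients, read off in order.

[0; 2, 1, 3, 1, 2]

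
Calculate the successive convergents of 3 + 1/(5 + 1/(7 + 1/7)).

Using the convergent recurrence p_i = a_i*p_{i-1} + p_{i-2}, q_i = a_i*q_{i-1} + q_{i-2} with p_{-2}=0, p_{-1}=1, q_{-2}=1, q_{-1}=0:
  i=0: a_0=3, p_0 = 3*1 + 0 = 3, q_0 = 3*0 + 1 = 1.
  i=1: a_1=5, p_1 = 5*3 + 1 = 16, q_1 = 5*1 + 0 = 5.
  i=2: a_2=7, p_2 = 7*16 + 3 = 115, q_2 = 7*5 + 1 = 36.
  i=3: a_3=7, p_3 = 7*115 + 16 = 821, q_3 = 7*36 + 5 = 257.

3/1, 16/5, 115/36, 821/257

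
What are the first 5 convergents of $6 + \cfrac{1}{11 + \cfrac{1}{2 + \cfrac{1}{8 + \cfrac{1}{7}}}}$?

6/1, 67/11, 140/23, 1187/195, 8449/1388

Using the convergent recurrence p_i = a_i*p_{i-1} + p_{i-2}, q_i = a_i*q_{i-1} + q_{i-2} with p_{-2}=0, p_{-1}=1, q_{-2}=1, q_{-1}=0:
  i=0: a_0=6, p_0 = 6*1 + 0 = 6, q_0 = 6*0 + 1 = 1.
  i=1: a_1=11, p_1 = 11*6 + 1 = 67, q_1 = 11*1 + 0 = 11.
  i=2: a_2=2, p_2 = 2*67 + 6 = 140, q_2 = 2*11 + 1 = 23.
  i=3: a_3=8, p_3 = 8*140 + 67 = 1187, q_3 = 8*23 + 11 = 195.
  i=4: a_4=7, p_4 = 7*1187 + 140 = 8449, q_4 = 7*195 + 23 = 1388.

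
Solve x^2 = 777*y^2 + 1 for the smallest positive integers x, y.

First expand sqrt(777) as a continued fraction. With x_i = (sqrt(777) + m_i)/d_i and (m_0, d_0) = (0, 1): a_0 = floor(sqrt(777)) = 27, since 27^2 = 729 <= 777 < 784 = 28^2.
Iterate m_{i+1} = d_i*a_i - m_i, d_{i+1} = (777 - m_{i+1}^2)/d_i, a_{i+1} = floor((a_0 + m_{i+1})/d_{i+1}):
  m_1 = 1*27 - 0 = 27, d_1 = (777 - 27^2)/1 = 48/1 = 48, a_1 = floor((27 + 27)/48) = 1.
  m_2 = 48*1 - 27 = 21, d_2 = (777 - 21^2)/48 = 336/48 = 7, a_2 = floor((27 + 21)/7) = 6.
  m_3 = 7*6 - 21 = 21, d_3 = (777 - 21^2)/7 = 336/7 = 48, a_3 = floor((27 + 21)/48) = 1.
  m_4 = 48*1 - 21 = 27, d_4 = (777 - 27^2)/48 = 48/48 = 1, a_4 = floor((27 + 27)/1) = 54.
  m_5 = 1*54 - 27 = 27, d_5 = (777 - 27^2)/1 = 48/1 = 48: (m_5, d_5) = (m_1, d_1) = (27, 48), so from here the quotients repeat a_1, ..., a_4; the period length is 4.
So sqrt(777) = [27; (1, 6, 1, 54)] with period length k = 4.
k is even, so the fundamental solution of x^2 - 777y^2 = 1 is (p_{k-1}, q_{k-1}) = (p_3, q_3); compute convergents through index 3.
Convergents (p_i = a_i*p_{i-1} + p_{i-2}, q_i = a_i*q_{i-1} + q_{i-2} with p_{-2}=0, p_{-1}=1, q_{-2}=1, q_{-1}=0):
  i=0: a_0=27, p_0 = 27*1 + 0 = 27, q_0 = 27*0 + 1 = 1.
  i=1: a_1=1, p_1 = 1*27 + 1 = 28, q_1 = 1*1 + 0 = 1.
  i=2: a_2=6, p_2 = 6*28 + 27 = 195, q_2 = 6*1 + 1 = 7.
  i=3: a_3=1, p_3 = 1*195 + 28 = 223, q_3 = 1*7 + 1 = 8.
Check: 223^2 - 777*8^2 = 49729 - 49728 = 1, so (x, y) = (223, 8) solves the equation, and by the theorem it is the least positive solution.

(x, y) = (223, 8)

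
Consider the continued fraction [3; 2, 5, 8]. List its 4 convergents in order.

Using the convergent recurrence p_i = a_i*p_{i-1} + p_{i-2}, q_i = a_i*q_{i-1} + q_{i-2} with p_{-2}=0, p_{-1}=1, q_{-2}=1, q_{-1}=0:
  i=0: a_0=3, p_0 = 3*1 + 0 = 3, q_0 = 3*0 + 1 = 1.
  i=1: a_1=2, p_1 = 2*3 + 1 = 7, q_1 = 2*1 + 0 = 2.
  i=2: a_2=5, p_2 = 5*7 + 3 = 38, q_2 = 5*2 + 1 = 11.
  i=3: a_3=8, p_3 = 8*38 + 7 = 311, q_3 = 8*11 + 2 = 90.

3/1, 7/2, 38/11, 311/90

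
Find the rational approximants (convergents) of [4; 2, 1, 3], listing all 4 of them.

Using the convergent recurrence p_i = a_i*p_{i-1} + p_{i-2}, q_i = a_i*q_{i-1} + q_{i-2} with p_{-2}=0, p_{-1}=1, q_{-2}=1, q_{-1}=0:
  i=0: a_0=4, p_0 = 4*1 + 0 = 4, q_0 = 4*0 + 1 = 1.
  i=1: a_1=2, p_1 = 2*4 + 1 = 9, q_1 = 2*1 + 0 = 2.
  i=2: a_2=1, p_2 = 1*9 + 4 = 13, q_2 = 1*2 + 1 = 3.
  i=3: a_3=3, p_3 = 3*13 + 9 = 48, q_3 = 3*3 + 2 = 11.

4/1, 9/2, 13/3, 48/11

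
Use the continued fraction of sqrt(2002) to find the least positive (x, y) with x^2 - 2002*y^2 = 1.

(x, y) = (11325887, 253128)

First expand sqrt(2002) as a continued fraction. With x_i = (sqrt(2002) + m_i)/d_i and (m_0, d_0) = (0, 1): a_0 = floor(sqrt(2002)) = 44, since 44^2 = 1936 <= 2002 < 2025 = 45^2.
Iterate m_{i+1} = d_i*a_i - m_i, d_{i+1} = (2002 - m_{i+1}^2)/d_i, a_{i+1} = floor((a_0 + m_{i+1})/d_{i+1}):
  m_1 = 1*44 - 0 = 44, d_1 = (2002 - 44^2)/1 = 66/1 = 66, a_1 = floor((44 + 44)/66) = 1.
  m_2 = 66*1 - 44 = 22, d_2 = (2002 - 22^2)/66 = 1518/66 = 23, a_2 = floor((44 + 22)/23) = 2.
  m_3 = 23*2 - 22 = 24, d_3 = (2002 - 24^2)/23 = 1426/23 = 62, a_3 = floor((44 + 24)/62) = 1.
  m_4 = 62*1 - 24 = 38, d_4 = (2002 - 38^2)/62 = 558/62 = 9, a_4 = floor((44 + 38)/9) = 9.
  m_5 = 9*9 - 38 = 43, d_5 = (2002 - 43^2)/9 = 153/9 = 17, a_5 = floor((44 + 43)/17) = 5.
  m_6 = 17*5 - 43 = 42, d_6 = (2002 - 42^2)/17 = 238/17 = 14, a_6 = floor((44 + 42)/14) = 6.
  m_7 = 14*6 - 42 = 42, d_7 = (2002 - 42^2)/14 = 238/14 = 17, a_7 = floor((44 + 42)/17) = 5.
  m_8 = 17*5 - 42 = 43, d_8 = (2002 - 43^2)/17 = 153/17 = 9, a_8 = floor((44 + 43)/9) = 9.
  m_9 = 9*9 - 43 = 38, d_9 = (2002 - 38^2)/9 = 558/9 = 62, a_9 = floor((44 + 38)/62) = 1.
  m_10 = 62*1 - 38 = 24, d_10 = (2002 - 24^2)/62 = 1426/62 = 23, a_10 = floor((44 + 24)/23) = 2.
  m_11 = 23*2 - 24 = 22, d_11 = (2002 - 22^2)/23 = 1518/23 = 66, a_11 = floor((44 + 22)/66) = 1.
  m_12 = 66*1 - 22 = 44, d_12 = (2002 - 44^2)/66 = 66/66 = 1, a_12 = floor((44 + 44)/1) = 88.
  m_13 = 1*88 - 44 = 44, d_13 = (2002 - 44^2)/1 = 66/1 = 66: (m_13, d_13) = (m_1, d_1) = (44, 66), so from here the quotients repeat a_1, ..., a_12; the period length is 12.
So sqrt(2002) = [44; (1, 2, 1, 9, 5, 6, 5, 9, 1, 2, 1, 88)] with period length k = 12.
k is even, so the fundamental solution of x^2 - 2002y^2 = 1 is (p_{k-1}, q_{k-1}) = (p_11, q_11); compute convergents through index 11.
Convergents (p_i = a_i*p_{i-1} + p_{i-2}, q_i = a_i*q_{i-1} + q_{i-2} with p_{-2}=0, p_{-1}=1, q_{-2}=1, q_{-1}=0):
  i=0: a_0=44, p_0 = 44*1 + 0 = 44, q_0 = 44*0 + 1 = 1.
  i=1: a_1=1, p_1 = 1*44 + 1 = 45, q_1 = 1*1 + 0 = 1.
  i=2: a_2=2, p_2 = 2*45 + 44 = 134, q_2 = 2*1 + 1 = 3.
  i=3: a_3=1, p_3 = 1*134 + 45 = 179, q_3 = 1*3 + 1 = 4.
  i=4: a_4=9, p_4 = 9*179 + 134 = 1745, q_4 = 9*4 + 3 = 39.
  i=5: a_5=5, p_5 = 5*1745 + 179 = 8904, q_5 = 5*39 + 4 = 199.
  i=6: a_6=6, p_6 = 6*8904 + 1745 = 55169, q_6 = 6*199 + 39 = 1233.
  i=7: a_7=5, p_7 = 5*55169 + 8904 = 284749, q_7 = 5*1233 + 199 = 6364.
  i=8: a_8=9, p_8 = 9*284749 + 55169 = 2617910, q_8 = 9*6364 + 1233 = 58509.
  i=9: a_9=1, p_9 = 1*2617910 + 284749 = 2902659, q_9 = 1*58509 + 6364 = 64873.
  i=10: a_10=2, p_10 = 2*2902659 + 2617910 = 8423228, q_10 = 2*64873 + 58509 = 188255.
  i=11: a_11=1, p_11 = 1*8423228 + 2902659 = 11325887, q_11 = 1*188255 + 64873 = 253128.
Check: 11325887^2 - 2002*253128^2 = 128275716336769 - 128275716336768 = 1, so (x, y) = (11325887, 253128) solves the equation, and by the theorem it is the least positive solution.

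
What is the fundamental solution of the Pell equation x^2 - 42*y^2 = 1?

First expand sqrt(42) as a continued fraction. With x_i = (sqrt(42) + m_i)/d_i and (m_0, d_0) = (0, 1): a_0 = floor(sqrt(42)) = 6, since 6^2 = 36 <= 42 < 49 = 7^2.
Iterate m_{i+1} = d_i*a_i - m_i, d_{i+1} = (42 - m_{i+1}^2)/d_i, a_{i+1} = floor((a_0 + m_{i+1})/d_{i+1}):
  m_1 = 1*6 - 0 = 6, d_1 = (42 - 6^2)/1 = 6/1 = 6, a_1 = floor((6 + 6)/6) = 2.
  m_2 = 6*2 - 6 = 6, d_2 = (42 - 6^2)/6 = 6/6 = 1, a_2 = floor((6 + 6)/1) = 12.
  m_3 = 1*12 - 6 = 6, d_3 = (42 - 6^2)/1 = 6/1 = 6: (m_3, d_3) = (m_1, d_1) = (6, 6), so from here the quotients repeat a_1, a_2; the period length is 2.
So sqrt(42) = [6; (2, 12)] with period length k = 2.
k is even, so the fundamental solution of x^2 - 42y^2 = 1 is (p_{k-1}, q_{k-1}) = (p_1, q_1); compute convergents through index 1.
Convergents (p_i = a_i*p_{i-1} + p_{i-2}, q_i = a_i*q_{i-1} + q_{i-2} with p_{-2}=0, p_{-1}=1, q_{-2}=1, q_{-1}=0):
  i=0: a_0=6, p_0 = 6*1 + 0 = 6, q_0 = 6*0 + 1 = 1.
  i=1: a_1=2, p_1 = 2*6 + 1 = 13, q_1 = 2*1 + 0 = 2.
Check: 13^2 - 42*2^2 = 169 - 168 = 1, so (x, y) = (13, 2) solves the equation, and by the theorem it is the least positive solution.

(x, y) = (13, 2)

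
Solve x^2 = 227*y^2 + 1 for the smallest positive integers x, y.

(x, y) = (226, 15)

First expand sqrt(227) as a continued fraction. With x_i = (sqrt(227) + m_i)/d_i and (m_0, d_0) = (0, 1): a_0 = floor(sqrt(227)) = 15, since 15^2 = 225 <= 227 < 256 = 16^2.
Iterate m_{i+1} = d_i*a_i - m_i, d_{i+1} = (227 - m_{i+1}^2)/d_i, a_{i+1} = floor((a_0 + m_{i+1})/d_{i+1}):
  m_1 = 1*15 - 0 = 15, d_1 = (227 - 15^2)/1 = 2/1 = 2, a_1 = floor((15 + 15)/2) = 15.
  m_2 = 2*15 - 15 = 15, d_2 = (227 - 15^2)/2 = 2/2 = 1, a_2 = floor((15 + 15)/1) = 30.
  m_3 = 1*30 - 15 = 15, d_3 = (227 - 15^2)/1 = 2/1 = 2: (m_3, d_3) = (m_1, d_1) = (15, 2), so from here the quotients repeat a_1, a_2; the period length is 2.
So sqrt(227) = [15; (15, 30)] with period length k = 2.
k is even, so the fundamental solution of x^2 - 227y^2 = 1 is (p_{k-1}, q_{k-1}) = (p_1, q_1); compute convergents through index 1.
Convergents (p_i = a_i*p_{i-1} + p_{i-2}, q_i = a_i*q_{i-1} + q_{i-2} with p_{-2}=0, p_{-1}=1, q_{-2}=1, q_{-1}=0):
  i=0: a_0=15, p_0 = 15*1 + 0 = 15, q_0 = 15*0 + 1 = 1.
  i=1: a_1=15, p_1 = 15*15 + 1 = 226, q_1 = 15*1 + 0 = 15.
Check: 226^2 - 227*15^2 = 51076 - 51075 = 1, so (x, y) = (226, 15) solves the equation, and by the theorem it is the least positive solution.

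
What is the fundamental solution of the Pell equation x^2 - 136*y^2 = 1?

(x, y) = (35, 3)

First expand sqrt(136) as a continued fraction. With x_i = (sqrt(136) + m_i)/d_i and (m_0, d_0) = (0, 1): a_0 = floor(sqrt(136)) = 11, since 11^2 = 121 <= 136 < 144 = 12^2.
Iterate m_{i+1} = d_i*a_i - m_i, d_{i+1} = (136 - m_{i+1}^2)/d_i, a_{i+1} = floor((a_0 + m_{i+1})/d_{i+1}):
  m_1 = 1*11 - 0 = 11, d_1 = (136 - 11^2)/1 = 15/1 = 15, a_1 = floor((11 + 11)/15) = 1.
  m_2 = 15*1 - 11 = 4, d_2 = (136 - 4^2)/15 = 120/15 = 8, a_2 = floor((11 + 4)/8) = 1.
  m_3 = 8*1 - 4 = 4, d_3 = (136 - 4^2)/8 = 120/8 = 15, a_3 = floor((11 + 4)/15) = 1.
  m_4 = 15*1 - 4 = 11, d_4 = (136 - 11^2)/15 = 15/15 = 1, a_4 = floor((11 + 11)/1) = 22.
  m_5 = 1*22 - 11 = 11, d_5 = (136 - 11^2)/1 = 15/1 = 15: (m_5, d_5) = (m_1, d_1) = (11, 15), so from here the quotients repeat a_1, ..., a_4; the period length is 4.
So sqrt(136) = [11; (1, 1, 1, 22)] with period length k = 4.
k is even, so the fundamental solution of x^2 - 136y^2 = 1 is (p_{k-1}, q_{k-1}) = (p_3, q_3); compute convergents through index 3.
Convergents (p_i = a_i*p_{i-1} + p_{i-2}, q_i = a_i*q_{i-1} + q_{i-2} with p_{-2}=0, p_{-1}=1, q_{-2}=1, q_{-1}=0):
  i=0: a_0=11, p_0 = 11*1 + 0 = 11, q_0 = 11*0 + 1 = 1.
  i=1: a_1=1, p_1 = 1*11 + 1 = 12, q_1 = 1*1 + 0 = 1.
  i=2: a_2=1, p_2 = 1*12 + 11 = 23, q_2 = 1*1 + 1 = 2.
  i=3: a_3=1, p_3 = 1*23 + 12 = 35, q_3 = 1*2 + 1 = 3.
Check: 35^2 - 136*3^2 = 1225 - 1224 = 1, so (x, y) = (35, 3) solves the equation, and by the theorem it is the least positive solution.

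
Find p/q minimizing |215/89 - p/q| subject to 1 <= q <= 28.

29/12

Expand x = 215/89 as a continued fraction with the Euclidean algorithm:
  215 = 2*89 + 37, so a_0 = 2.
  89 = 2*37 + 15, so a_1 = 2.
  37 = 2*15 + 7, so a_2 = 2.
  15 = 2*7 + 1, so a_3 = 2.
  7 = 7*1 + 0, so a_4 = 7.
so x = [2; 2, 2, 2, 7].
Convergents (p_i = a_i*p_{i-1} + p_{i-2}, q_i = a_i*q_{i-1} + q_{i-2} with p_{-2}=0, p_{-1}=1, q_{-2}=1, q_{-1}=0), until the denominator exceeds 28:
  i=0: a_0=2, p_0 = 2*1 + 0 = 2, q_0 = 2*0 + 1 = 1.
  i=1: a_1=2, p_1 = 2*2 + 1 = 5, q_1 = 2*1 + 0 = 2.
  i=2: a_2=2, p_2 = 2*5 + 2 = 12, q_2 = 2*2 + 1 = 5.
  i=3: a_3=2, p_3 = 2*12 + 5 = 29, q_3 = 2*5 + 2 = 12.
  i=4: a_4=7, p_4 = 7*29 + 12 = 215, q_4 = 7*12 + 5 = 89.
q_4 = 89 > 28, so the last convergent with denominator <= 28 is p_3/q_3 = 29/12.
The closest fraction with denominator <= 28 is either p_3/q_3 or the intermediate fraction (k*p_3 + p_2)/(k*q_3 + q_2) with the largest k >= 1 whose denominator stays <= 28; these approach x as k grows, and every other convergent or intermediate fraction in range is farther away.
Largest k: floor((28 - q_2)/q_3) = floor((28 - 5)/12) = 1.
That gives (1*29 + 12)/(1*12 + 5) = 41/17.
Compare the errors: |x - 29/12| = |215*12 - 29*89|/(89*12) = 1/1068, and |x - 41/17| = |215*17 - 41*89|/(89*17) = 6/1513.
Cross-multiplying, 1*1513 = 1513 < 6408 = 6*1068, so 1/1068 is smaller: the convergent 29/12 is closer to x than 41/17.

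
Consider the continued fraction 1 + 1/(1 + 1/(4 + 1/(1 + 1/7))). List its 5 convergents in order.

1/1, 2/1, 9/5, 11/6, 86/47

Using the convergent recurrence p_i = a_i*p_{i-1} + p_{i-2}, q_i = a_i*q_{i-1} + q_{i-2} with p_{-2}=0, p_{-1}=1, q_{-2}=1, q_{-1}=0:
  i=0: a_0=1, p_0 = 1*1 + 0 = 1, q_0 = 1*0 + 1 = 1.
  i=1: a_1=1, p_1 = 1*1 + 1 = 2, q_1 = 1*1 + 0 = 1.
  i=2: a_2=4, p_2 = 4*2 + 1 = 9, q_2 = 4*1 + 1 = 5.
  i=3: a_3=1, p_3 = 1*9 + 2 = 11, q_3 = 1*5 + 1 = 6.
  i=4: a_4=7, p_4 = 7*11 + 9 = 86, q_4 = 7*6 + 5 = 47.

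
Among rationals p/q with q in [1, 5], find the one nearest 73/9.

41/5

Expand x = 73/9 as a continued fraction with the Euclidean algorithm:
  73 = 8*9 + 1, so a_0 = 8.
  9 = 9*1 + 0, so a_1 = 9.
so x = [8; 9].
Convergents (p_i = a_i*p_{i-1} + p_{i-2}, q_i = a_i*q_{i-1} + q_{i-2} with p_{-2}=0, p_{-1}=1, q_{-2}=1, q_{-1}=0), until the denominator exceeds 5:
  i=0: a_0=8, p_0 = 8*1 + 0 = 8, q_0 = 8*0 + 1 = 1.
  i=1: a_1=9, p_1 = 9*8 + 1 = 73, q_1 = 9*1 + 0 = 9.
q_1 = 9 > 5, so the last convergent with denominator <= 5 is p_0/q_0 = 8/1.
The closest fraction with denominator <= 5 is either p_0/q_0 or the intermediate fraction (k*p_0 + p_{-1})/(k*q_0 + q_{-1}) with the largest k >= 1 whose denominator stays <= 5; these approach x as k grows, and every other convergent or intermediate fraction in range is farther away.
Largest k: floor((5 - q_{-1})/q_0) = floor((5 - 0)/1) = 5 (using the seeds p_{-1} = 1, q_{-1} = 0).
That gives (5*8 + 1)/(5*1 + 0) = 41/5.
Compare the errors: |x - 8/1| = |73*1 - 8*9|/(9*1) = 1/9, and |x - 41/5| = |73*5 - 41*9|/(9*5) = 4/45.
Cross-multiplying, 4*9 = 36 < 45 = 1*45, so 4/45 is smaller: the intermediate fraction 41/5 is closer to x than 8/1.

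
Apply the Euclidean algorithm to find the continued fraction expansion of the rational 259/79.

[3; 3, 1, 1, 2, 4]

Run the Euclidean algorithm on 259 and 79; the successive quotients are the partial quotients a_0, a_1, ... (each step inverts the fractional part left over by the previous one):
  259 = 3*79 + 22, so a_0 = 3.
  79 = 3*22 + 13, so a_1 = 3.
  22 = 1*13 + 9, so a_2 = 1.
  13 = 1*9 + 4, so a_3 = 1.
  9 = 2*4 + 1, so a_4 = 2.
  4 = 4*1 + 0, so a_5 = 4.
The remainder reaches 0 after 6 divisions, so the expansion has 6 partial quotients, read off in order.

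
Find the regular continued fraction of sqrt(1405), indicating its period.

Write x_i = (sqrt(1405) + m_i)/d_i with (m_0, d_0) = (0, 1). a_0 = floor(sqrt(1405)) = 37, since 37^2 = 1369 <= 1405 < 1444 = 38^2.
Iterate m_{i+1} = d_i*a_i - m_i, d_{i+1} = (1405 - m_{i+1}^2)/d_i, a_{i+1} = floor((a_0 + m_{i+1})/d_{i+1}):
  m_1 = 1*37 - 0 = 37, d_1 = (1405 - 37^2)/1 = 36/1 = 36, a_1 = floor((37 + 37)/36) = 2.
  m_2 = 36*2 - 37 = 35, d_2 = (1405 - 35^2)/36 = 180/36 = 5, a_2 = floor((37 + 35)/5) = 14.
  m_3 = 5*14 - 35 = 35, d_3 = (1405 - 35^2)/5 = 180/5 = 36, a_3 = floor((37 + 35)/36) = 2.
  m_4 = 36*2 - 35 = 37, d_4 = (1405 - 37^2)/36 = 36/36 = 1, a_4 = floor((37 + 37)/1) = 74.
  m_5 = 1*74 - 37 = 37, d_5 = (1405 - 37^2)/1 = 36/1 = 36: (m_5, d_5) = (m_1, d_1) = (37, 36), so from here the quotients repeat a_1, ..., a_4; the period length is 4.
Hence the expansion of sqrt(1405) is a_0 = 37 followed by the repeating block 2, 14, 2, 74 (period 4).

[37; (2, 14, 2, 74)]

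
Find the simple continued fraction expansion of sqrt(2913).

Write x_i = (sqrt(2913) + m_i)/d_i with (m_0, d_0) = (0, 1). a_0 = floor(sqrt(2913)) = 53, since 53^2 = 2809 <= 2913 < 2916 = 54^2.
Iterate m_{i+1} = d_i*a_i - m_i, d_{i+1} = (2913 - m_{i+1}^2)/d_i, a_{i+1} = floor((a_0 + m_{i+1})/d_{i+1}):
  m_1 = 1*53 - 0 = 53, d_1 = (2913 - 53^2)/1 = 104/1 = 104, a_1 = floor((53 + 53)/104) = 1.
  m_2 = 104*1 - 53 = 51, d_2 = (2913 - 51^2)/104 = 312/104 = 3, a_2 = floor((53 + 51)/3) = 34.
  m_3 = 3*34 - 51 = 51, d_3 = (2913 - 51^2)/3 = 312/3 = 104, a_3 = floor((53 + 51)/104) = 1.
  m_4 = 104*1 - 51 = 53, d_4 = (2913 - 53^2)/104 = 104/104 = 1, a_4 = floor((53 + 53)/1) = 106.
  m_5 = 1*106 - 53 = 53, d_5 = (2913 - 53^2)/1 = 104/1 = 104: (m_5, d_5) = (m_1, d_1) = (53, 104), so from here the quotients repeat a_1, ..., a_4; the period length is 4.
Hence the expansion of sqrt(2913) is a_0 = 53 followed by the repeating block 1, 34, 1, 106 (period 4).

[53; (1, 34, 1, 106)]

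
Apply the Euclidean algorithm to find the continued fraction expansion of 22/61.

Run the Euclidean algorithm on 22 and 61; the successive quotients are the partial quotients a_0, a_1, ... (each step inverts the fractional part left over by the previous one):
  22 = 0*61 + 22, so a_0 = 0.
  61 = 2*22 + 17, so a_1 = 2.
  22 = 1*17 + 5, so a_2 = 1.
  17 = 3*5 + 2, so a_3 = 3.
  5 = 2*2 + 1, so a_4 = 2.
  2 = 2*1 + 0, so a_5 = 2.
The remainder reaches 0 after 6 divisions, so the expansion has 6 partial quotients, read off in order.

[0; 2, 1, 3, 2, 2]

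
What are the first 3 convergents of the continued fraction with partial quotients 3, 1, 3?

Using the convergent recurrence p_i = a_i*p_{i-1} + p_{i-2}, q_i = a_i*q_{i-1} + q_{i-2} with p_{-2}=0, p_{-1}=1, q_{-2}=1, q_{-1}=0:
  i=0: a_0=3, p_0 = 3*1 + 0 = 3, q_0 = 3*0 + 1 = 1.
  i=1: a_1=1, p_1 = 1*3 + 1 = 4, q_1 = 1*1 + 0 = 1.
  i=2: a_2=3, p_2 = 3*4 + 3 = 15, q_2 = 3*1 + 1 = 4.

3/1, 4/1, 15/4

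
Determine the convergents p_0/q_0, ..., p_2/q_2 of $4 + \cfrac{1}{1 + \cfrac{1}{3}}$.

Using the convergent recurrence p_i = a_i*p_{i-1} + p_{i-2}, q_i = a_i*q_{i-1} + q_{i-2} with p_{-2}=0, p_{-1}=1, q_{-2}=1, q_{-1}=0:
  i=0: a_0=4, p_0 = 4*1 + 0 = 4, q_0 = 4*0 + 1 = 1.
  i=1: a_1=1, p_1 = 1*4 + 1 = 5, q_1 = 1*1 + 0 = 1.
  i=2: a_2=3, p_2 = 3*5 + 4 = 19, q_2 = 3*1 + 1 = 4.

4/1, 5/1, 19/4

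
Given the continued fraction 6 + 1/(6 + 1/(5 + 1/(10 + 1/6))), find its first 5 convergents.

Using the convergent recurrence p_i = a_i*p_{i-1} + p_{i-2}, q_i = a_i*q_{i-1} + q_{i-2} with p_{-2}=0, p_{-1}=1, q_{-2}=1, q_{-1}=0:
  i=0: a_0=6, p_0 = 6*1 + 0 = 6, q_0 = 6*0 + 1 = 1.
  i=1: a_1=6, p_1 = 6*6 + 1 = 37, q_1 = 6*1 + 0 = 6.
  i=2: a_2=5, p_2 = 5*37 + 6 = 191, q_2 = 5*6 + 1 = 31.
  i=3: a_3=10, p_3 = 10*191 + 37 = 1947, q_3 = 10*31 + 6 = 316.
  i=4: a_4=6, p_4 = 6*1947 + 191 = 11873, q_4 = 6*316 + 31 = 1927.

6/1, 37/6, 191/31, 1947/316, 11873/1927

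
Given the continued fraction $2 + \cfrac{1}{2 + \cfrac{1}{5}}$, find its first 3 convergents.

2/1, 5/2, 27/11

Using the convergent recurrence p_i = a_i*p_{i-1} + p_{i-2}, q_i = a_i*q_{i-1} + q_{i-2} with p_{-2}=0, p_{-1}=1, q_{-2}=1, q_{-1}=0:
  i=0: a_0=2, p_0 = 2*1 + 0 = 2, q_0 = 2*0 + 1 = 1.
  i=1: a_1=2, p_1 = 2*2 + 1 = 5, q_1 = 2*1 + 0 = 2.
  i=2: a_2=5, p_2 = 5*5 + 2 = 27, q_2 = 5*2 + 1 = 11.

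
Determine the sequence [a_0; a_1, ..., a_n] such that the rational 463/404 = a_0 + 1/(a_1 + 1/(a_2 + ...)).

[1; 6, 1, 5, 1, 1, 4]

Run the Euclidean algorithm on 463 and 404; the successive quotients are the partial quotients a_0, a_1, ... (each step inverts the fractional part left over by the previous one):
  463 = 1*404 + 59, so a_0 = 1.
  404 = 6*59 + 50, so a_1 = 6.
  59 = 1*50 + 9, so a_2 = 1.
  50 = 5*9 + 5, so a_3 = 5.
  9 = 1*5 + 4, so a_4 = 1.
  5 = 1*4 + 1, so a_5 = 1.
  4 = 4*1 + 0, so a_6 = 4.
The remainder reaches 0 after 7 divisions, so the expansion has 7 partial quotients, read off in order.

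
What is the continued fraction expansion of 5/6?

[0; 1, 5]

Run the Euclidean algorithm on 5 and 6; the successive quotients are the partial quotients a_0, a_1, ... (each step inverts the fractional part left over by the previous one):
  5 = 0*6 + 5, so a_0 = 0.
  6 = 1*5 + 1, so a_1 = 1.
  5 = 5*1 + 0, so a_2 = 5.
The remainder reaches 0 after 3 divisions, so the expansion has 3 partial quotients, read off in order.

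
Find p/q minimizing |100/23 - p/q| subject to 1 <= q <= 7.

Expand x = 100/23 as a continued fraction with the Euclidean algorithm:
  100 = 4*23 + 8, so a_0 = 4.
  23 = 2*8 + 7, so a_1 = 2.
  8 = 1*7 + 1, so a_2 = 1.
  7 = 7*1 + 0, so a_3 = 7.
so x = [4; 2, 1, 7].
Convergents (p_i = a_i*p_{i-1} + p_{i-2}, q_i = a_i*q_{i-1} + q_{i-2} with p_{-2}=0, p_{-1}=1, q_{-2}=1, q_{-1}=0), until the denominator exceeds 7:
  i=0: a_0=4, p_0 = 4*1 + 0 = 4, q_0 = 4*0 + 1 = 1.
  i=1: a_1=2, p_1 = 2*4 + 1 = 9, q_1 = 2*1 + 0 = 2.
  i=2: a_2=1, p_2 = 1*9 + 4 = 13, q_2 = 1*2 + 1 = 3.
  i=3: a_3=7, p_3 = 7*13 + 9 = 100, q_3 = 7*3 + 2 = 23.
q_3 = 23 > 7, so the last convergent with denominator <= 7 is p_2/q_2 = 13/3.
The closest fraction with denominator <= 7 is either p_2/q_2 or the intermediate fraction (k*p_2 + p_1)/(k*q_2 + q_1) with the largest k >= 1 whose denominator stays <= 7; these approach x as k grows, and every other convergent or intermediate fraction in range is farther away.
Largest k: floor((7 - q_1)/q_2) = floor((7 - 2)/3) = 1.
That gives (1*13 + 9)/(1*3 + 2) = 22/5.
Compare the errors: |x - 13/3| = |100*3 - 13*23|/(23*3) = 1/69, and |x - 22/5| = |100*5 - 22*23|/(23*5) = 6/115.
Cross-multiplying, 1*115 = 115 < 414 = 6*69, so 1/69 is smaller: the convergent 13/3 is closer to x than 22/5.

13/3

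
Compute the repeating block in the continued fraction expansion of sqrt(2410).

[49; (10, 1, 8, 1, 10, 98)]

Write x_i = (sqrt(2410) + m_i)/d_i with (m_0, d_0) = (0, 1). a_0 = floor(sqrt(2410)) = 49, since 49^2 = 2401 <= 2410 < 2500 = 50^2.
Iterate m_{i+1} = d_i*a_i - m_i, d_{i+1} = (2410 - m_{i+1}^2)/d_i, a_{i+1} = floor((a_0 + m_{i+1})/d_{i+1}):
  m_1 = 1*49 - 0 = 49, d_1 = (2410 - 49^2)/1 = 9/1 = 9, a_1 = floor((49 + 49)/9) = 10.
  m_2 = 9*10 - 49 = 41, d_2 = (2410 - 41^2)/9 = 729/9 = 81, a_2 = floor((49 + 41)/81) = 1.
  m_3 = 81*1 - 41 = 40, d_3 = (2410 - 40^2)/81 = 810/81 = 10, a_3 = floor((49 + 40)/10) = 8.
  m_4 = 10*8 - 40 = 40, d_4 = (2410 - 40^2)/10 = 810/10 = 81, a_4 = floor((49 + 40)/81) = 1.
  m_5 = 81*1 - 40 = 41, d_5 = (2410 - 41^2)/81 = 729/81 = 9, a_5 = floor((49 + 41)/9) = 10.
  m_6 = 9*10 - 41 = 49, d_6 = (2410 - 49^2)/9 = 9/9 = 1, a_6 = floor((49 + 49)/1) = 98.
  m_7 = 1*98 - 49 = 49, d_7 = (2410 - 49^2)/1 = 9/1 = 9: (m_7, d_7) = (m_1, d_1) = (49, 9), so from here the quotients repeat a_1, ..., a_6; the period length is 6.
Hence the expansion of sqrt(2410) is a_0 = 49 followed by the repeating block 10, 1, 8, 1, 10, 98 (period 6).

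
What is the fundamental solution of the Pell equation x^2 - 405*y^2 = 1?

(x, y) = (161, 8)

First expand sqrt(405) as a continued fraction. With x_i = (sqrt(405) + m_i)/d_i and (m_0, d_0) = (0, 1): a_0 = floor(sqrt(405)) = 20, since 20^2 = 400 <= 405 < 441 = 21^2.
Iterate m_{i+1} = d_i*a_i - m_i, d_{i+1} = (405 - m_{i+1}^2)/d_i, a_{i+1} = floor((a_0 + m_{i+1})/d_{i+1}):
  m_1 = 1*20 - 0 = 20, d_1 = (405 - 20^2)/1 = 5/1 = 5, a_1 = floor((20 + 20)/5) = 8.
  m_2 = 5*8 - 20 = 20, d_2 = (405 - 20^2)/5 = 5/5 = 1, a_2 = floor((20 + 20)/1) = 40.
  m_3 = 1*40 - 20 = 20, d_3 = (405 - 20^2)/1 = 5/1 = 5: (m_3, d_3) = (m_1, d_1) = (20, 5), so from here the quotients repeat a_1, a_2; the period length is 2.
So sqrt(405) = [20; (8, 40)] with period length k = 2.
k is even, so the fundamental solution of x^2 - 405y^2 = 1 is (p_{k-1}, q_{k-1}) = (p_1, q_1); compute convergents through index 1.
Convergents (p_i = a_i*p_{i-1} + p_{i-2}, q_i = a_i*q_{i-1} + q_{i-2} with p_{-2}=0, p_{-1}=1, q_{-2}=1, q_{-1}=0):
  i=0: a_0=20, p_0 = 20*1 + 0 = 20, q_0 = 20*0 + 1 = 1.
  i=1: a_1=8, p_1 = 8*20 + 1 = 161, q_1 = 8*1 + 0 = 8.
Check: 161^2 - 405*8^2 = 25921 - 25920 = 1, so (x, y) = (161, 8) solves the equation, and by the theorem it is the least positive solution.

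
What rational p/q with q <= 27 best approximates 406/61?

173/26

Expand x = 406/61 as a continued fraction with the Euclidean algorithm:
  406 = 6*61 + 40, so a_0 = 6.
  61 = 1*40 + 21, so a_1 = 1.
  40 = 1*21 + 19, so a_2 = 1.
  21 = 1*19 + 2, so a_3 = 1.
  19 = 9*2 + 1, so a_4 = 9.
  2 = 2*1 + 0, so a_5 = 2.
so x = [6; 1, 1, 1, 9, 2].
Convergents (p_i = a_i*p_{i-1} + p_{i-2}, q_i = a_i*q_{i-1} + q_{i-2} with p_{-2}=0, p_{-1}=1, q_{-2}=1, q_{-1}=0), until the denominator exceeds 27:
  i=0: a_0=6, p_0 = 6*1 + 0 = 6, q_0 = 6*0 + 1 = 1.
  i=1: a_1=1, p_1 = 1*6 + 1 = 7, q_1 = 1*1 + 0 = 1.
  i=2: a_2=1, p_2 = 1*7 + 6 = 13, q_2 = 1*1 + 1 = 2.
  i=3: a_3=1, p_3 = 1*13 + 7 = 20, q_3 = 1*2 + 1 = 3.
  i=4: a_4=9, p_4 = 9*20 + 13 = 193, q_4 = 9*3 + 2 = 29.
q_4 = 29 > 27, so the last convergent with denominator <= 27 is p_3/q_3 = 20/3.
The closest fraction with denominator <= 27 is either p_3/q_3 or the intermediate fraction (k*p_3 + p_2)/(k*q_3 + q_2) with the largest k >= 1 whose denominator stays <= 27; these approach x as k grows, and every other convergent or intermediate fraction in range is farther away.
Largest k: floor((27 - q_2)/q_3) = floor((27 - 2)/3) = 8.
That gives (8*20 + 13)/(8*3 + 2) = 173/26.
Compare the errors: |x - 20/3| = |406*3 - 20*61|/(61*3) = 2/183, and |x - 173/26| = |406*26 - 173*61|/(61*26) = 3/1586.
Cross-multiplying, 3*183 = 549 < 3172 = 2*1586, so 3/1586 is smaller: the intermediate fraction 173/26 is closer to x than 20/3.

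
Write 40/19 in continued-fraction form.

[2; 9, 2]

Run the Euclidean algorithm on 40 and 19; the successive quotients are the partial quotients a_0, a_1, ... (each step inverts the fractional part left over by the previous one):
  40 = 2*19 + 2, so a_0 = 2.
  19 = 9*2 + 1, so a_1 = 9.
  2 = 2*1 + 0, so a_2 = 2.
The remainder reaches 0 after 3 divisions, so the expansion has 3 partial quotients, read off in order.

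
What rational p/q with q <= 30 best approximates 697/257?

19/7

Expand x = 697/257 as a continued fraction with the Euclidean algorithm:
  697 = 2*257 + 183, so a_0 = 2.
  257 = 1*183 + 74, so a_1 = 1.
  183 = 2*74 + 35, so a_2 = 2.
  74 = 2*35 + 4, so a_3 = 2.
  35 = 8*4 + 3, so a_4 = 8.
  4 = 1*3 + 1, so a_5 = 1.
  3 = 3*1 + 0, so a_6 = 3.
so x = [2; 1, 2, 2, 8, 1, 3].
Convergents (p_i = a_i*p_{i-1} + p_{i-2}, q_i = a_i*q_{i-1} + q_{i-2} with p_{-2}=0, p_{-1}=1, q_{-2}=1, q_{-1}=0), until the denominator exceeds 30:
  i=0: a_0=2, p_0 = 2*1 + 0 = 2, q_0 = 2*0 + 1 = 1.
  i=1: a_1=1, p_1 = 1*2 + 1 = 3, q_1 = 1*1 + 0 = 1.
  i=2: a_2=2, p_2 = 2*3 + 2 = 8, q_2 = 2*1 + 1 = 3.
  i=3: a_3=2, p_3 = 2*8 + 3 = 19, q_3 = 2*3 + 1 = 7.
  i=4: a_4=8, p_4 = 8*19 + 8 = 160, q_4 = 8*7 + 3 = 59.
q_4 = 59 > 30, so the last convergent with denominator <= 30 is p_3/q_3 = 19/7.
The closest fraction with denominator <= 30 is either p_3/q_3 or the intermediate fraction (k*p_3 + p_2)/(k*q_3 + q_2) with the largest k >= 1 whose denominator stays <= 30; these approach x as k grows, and every other convergent or intermediate fraction in range is farther away.
Largest k: floor((30 - q_2)/q_3) = floor((30 - 3)/7) = 3.
That gives (3*19 + 8)/(3*7 + 3) = 65/24.
Compare the errors: |x - 19/7| = |697*7 - 19*257|/(257*7) = 4/1799, and |x - 65/24| = |697*24 - 65*257|/(257*24) = 23/6168.
Cross-multiplying, 4*6168 = 24672 < 41377 = 23*1799, so 4/1799 is smaller: the convergent 19/7 is closer to x than 65/24.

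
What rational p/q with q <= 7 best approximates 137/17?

Expand x = 137/17 as a continued fraction with the Euclidean algorithm:
  137 = 8*17 + 1, so a_0 = 8.
  17 = 17*1 + 0, so a_1 = 17.
so x = [8; 17].
Convergents (p_i = a_i*p_{i-1} + p_{i-2}, q_i = a_i*q_{i-1} + q_{i-2} with p_{-2}=0, p_{-1}=1, q_{-2}=1, q_{-1}=0), until the denominator exceeds 7:
  i=0: a_0=8, p_0 = 8*1 + 0 = 8, q_0 = 8*0 + 1 = 1.
  i=1: a_1=17, p_1 = 17*8 + 1 = 137, q_1 = 17*1 + 0 = 17.
q_1 = 17 > 7, so the last convergent with denominator <= 7 is p_0/q_0 = 8/1.
The closest fraction with denominator <= 7 is either p_0/q_0 or the intermediate fraction (k*p_0 + p_{-1})/(k*q_0 + q_{-1}) with the largest k >= 1 whose denominator stays <= 7; these approach x as k grows, and every other convergent or intermediate fraction in range is farther away.
Largest k: floor((7 - q_{-1})/q_0) = floor((7 - 0)/1) = 7 (using the seeds p_{-1} = 1, q_{-1} = 0).
That gives (7*8 + 1)/(7*1 + 0) = 57/7.
Compare the errors: |x - 8/1| = |137*1 - 8*17|/(17*1) = 1/17, and |x - 57/7| = |137*7 - 57*17|/(17*7) = 10/119.
Cross-multiplying, 1*119 = 119 < 170 = 10*17, so 1/17 is smaller: the convergent 8/1 is closer to x than 57/7.

8/1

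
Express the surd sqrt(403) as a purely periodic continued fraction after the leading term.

[20; (13, 2, 1, 3, 1, 3, 1, 2, 13, 40)]

Write x_i = (sqrt(403) + m_i)/d_i with (m_0, d_0) = (0, 1). a_0 = floor(sqrt(403)) = 20, since 20^2 = 400 <= 403 < 441 = 21^2.
Iterate m_{i+1} = d_i*a_i - m_i, d_{i+1} = (403 - m_{i+1}^2)/d_i, a_{i+1} = floor((a_0 + m_{i+1})/d_{i+1}):
  m_1 = 1*20 - 0 = 20, d_1 = (403 - 20^2)/1 = 3/1 = 3, a_1 = floor((20 + 20)/3) = 13.
  m_2 = 3*13 - 20 = 19, d_2 = (403 - 19^2)/3 = 42/3 = 14, a_2 = floor((20 + 19)/14) = 2.
  m_3 = 14*2 - 19 = 9, d_3 = (403 - 9^2)/14 = 322/14 = 23, a_3 = floor((20 + 9)/23) = 1.
  m_4 = 23*1 - 9 = 14, d_4 = (403 - 14^2)/23 = 207/23 = 9, a_4 = floor((20 + 14)/9) = 3.
  m_5 = 9*3 - 14 = 13, d_5 = (403 - 13^2)/9 = 234/9 = 26, a_5 = floor((20 + 13)/26) = 1.
  m_6 = 26*1 - 13 = 13, d_6 = (403 - 13^2)/26 = 234/26 = 9, a_6 = floor((20 + 13)/9) = 3.
  m_7 = 9*3 - 13 = 14, d_7 = (403 - 14^2)/9 = 207/9 = 23, a_7 = floor((20 + 14)/23) = 1.
  m_8 = 23*1 - 14 = 9, d_8 = (403 - 9^2)/23 = 322/23 = 14, a_8 = floor((20 + 9)/14) = 2.
  m_9 = 14*2 - 9 = 19, d_9 = (403 - 19^2)/14 = 42/14 = 3, a_9 = floor((20 + 19)/3) = 13.
  m_10 = 3*13 - 19 = 20, d_10 = (403 - 20^2)/3 = 3/3 = 1, a_10 = floor((20 + 20)/1) = 40.
  m_11 = 1*40 - 20 = 20, d_11 = (403 - 20^2)/1 = 3/1 = 3: (m_11, d_11) = (m_1, d_1) = (20, 3), so from here the quotients repeat a_1, ..., a_10; the period length is 10.
Hence the expansion of sqrt(403) is a_0 = 20 followed by the repeating block 13, 2, 1, 3, 1, 3, 1, 2, 13, 40 (period 10).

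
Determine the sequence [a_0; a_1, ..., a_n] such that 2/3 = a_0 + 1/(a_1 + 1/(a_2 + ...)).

Run the Euclidean algorithm on 2 and 3; the successive quotients are the partial quotients a_0, a_1, ... (each step inverts the fractional part left over by the previous one):
  2 = 0*3 + 2, so a_0 = 0.
  3 = 1*2 + 1, so a_1 = 1.
  2 = 2*1 + 0, so a_2 = 2.
The remainder reaches 0 after 3 divisions, so the expansion has 3 partial quotients, read off in order.

[0; 1, 2]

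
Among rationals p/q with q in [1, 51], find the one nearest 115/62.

89/48

Expand x = 115/62 as a continued fraction with the Euclidean algorithm:
  115 = 1*62 + 53, so a_0 = 1.
  62 = 1*53 + 9, so a_1 = 1.
  53 = 5*9 + 8, so a_2 = 5.
  9 = 1*8 + 1, so a_3 = 1.
  8 = 8*1 + 0, so a_4 = 8.
so x = [1; 1, 5, 1, 8].
Convergents (p_i = a_i*p_{i-1} + p_{i-2}, q_i = a_i*q_{i-1} + q_{i-2} with p_{-2}=0, p_{-1}=1, q_{-2}=1, q_{-1}=0), until the denominator exceeds 51:
  i=0: a_0=1, p_0 = 1*1 + 0 = 1, q_0 = 1*0 + 1 = 1.
  i=1: a_1=1, p_1 = 1*1 + 1 = 2, q_1 = 1*1 + 0 = 1.
  i=2: a_2=5, p_2 = 5*2 + 1 = 11, q_2 = 5*1 + 1 = 6.
  i=3: a_3=1, p_3 = 1*11 + 2 = 13, q_3 = 1*6 + 1 = 7.
  i=4: a_4=8, p_4 = 8*13 + 11 = 115, q_4 = 8*7 + 6 = 62.
q_4 = 62 > 51, so the last convergent with denominator <= 51 is p_3/q_3 = 13/7.
The closest fraction with denominator <= 51 is either p_3/q_3 or the intermediate fraction (k*p_3 + p_2)/(k*q_3 + q_2) with the largest k >= 1 whose denominator stays <= 51; these approach x as k grows, and every other convergent or intermediate fraction in range is farther away.
Largest k: floor((51 - q_2)/q_3) = floor((51 - 6)/7) = 6.
That gives (6*13 + 11)/(6*7 + 6) = 89/48.
Compare the errors: |x - 13/7| = |115*7 - 13*62|/(62*7) = 1/434, and |x - 89/48| = |115*48 - 89*62|/(62*48) = 2/2976.
Cross-multiplying, 2*434 = 868 < 2976 = 1*2976, so 2/2976 is smaller: the intermediate fraction 89/48 is closer to x than 13/7.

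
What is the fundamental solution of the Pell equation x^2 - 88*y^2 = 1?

(x, y) = (197, 21)

First expand sqrt(88) as a continued fraction. With x_i = (sqrt(88) + m_i)/d_i and (m_0, d_0) = (0, 1): a_0 = floor(sqrt(88)) = 9, since 9^2 = 81 <= 88 < 100 = 10^2.
Iterate m_{i+1} = d_i*a_i - m_i, d_{i+1} = (88 - m_{i+1}^2)/d_i, a_{i+1} = floor((a_0 + m_{i+1})/d_{i+1}):
  m_1 = 1*9 - 0 = 9, d_1 = (88 - 9^2)/1 = 7/1 = 7, a_1 = floor((9 + 9)/7) = 2.
  m_2 = 7*2 - 9 = 5, d_2 = (88 - 5^2)/7 = 63/7 = 9, a_2 = floor((9 + 5)/9) = 1.
  m_3 = 9*1 - 5 = 4, d_3 = (88 - 4^2)/9 = 72/9 = 8, a_3 = floor((9 + 4)/8) = 1.
  m_4 = 8*1 - 4 = 4, d_4 = (88 - 4^2)/8 = 72/8 = 9, a_4 = floor((9 + 4)/9) = 1.
  m_5 = 9*1 - 4 = 5, d_5 = (88 - 5^2)/9 = 63/9 = 7, a_5 = floor((9 + 5)/7) = 2.
  m_6 = 7*2 - 5 = 9, d_6 = (88 - 9^2)/7 = 7/7 = 1, a_6 = floor((9 + 9)/1) = 18.
  m_7 = 1*18 - 9 = 9, d_7 = (88 - 9^2)/1 = 7/1 = 7: (m_7, d_7) = (m_1, d_1) = (9, 7), so from here the quotients repeat a_1, ..., a_6; the period length is 6.
So sqrt(88) = [9; (2, 1, 1, 1, 2, 18)] with period length k = 6.
k is even, so the fundamental solution of x^2 - 88y^2 = 1 is (p_{k-1}, q_{k-1}) = (p_5, q_5); compute convergents through index 5.
Convergents (p_i = a_i*p_{i-1} + p_{i-2}, q_i = a_i*q_{i-1} + q_{i-2} with p_{-2}=0, p_{-1}=1, q_{-2}=1, q_{-1}=0):
  i=0: a_0=9, p_0 = 9*1 + 0 = 9, q_0 = 9*0 + 1 = 1.
  i=1: a_1=2, p_1 = 2*9 + 1 = 19, q_1 = 2*1 + 0 = 2.
  i=2: a_2=1, p_2 = 1*19 + 9 = 28, q_2 = 1*2 + 1 = 3.
  i=3: a_3=1, p_3 = 1*28 + 19 = 47, q_3 = 1*3 + 2 = 5.
  i=4: a_4=1, p_4 = 1*47 + 28 = 75, q_4 = 1*5 + 3 = 8.
  i=5: a_5=2, p_5 = 2*75 + 47 = 197, q_5 = 2*8 + 5 = 21.
Check: 197^2 - 88*21^2 = 38809 - 38808 = 1, so (x, y) = (197, 21) solves the equation, and by the theorem it is the least positive solution.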